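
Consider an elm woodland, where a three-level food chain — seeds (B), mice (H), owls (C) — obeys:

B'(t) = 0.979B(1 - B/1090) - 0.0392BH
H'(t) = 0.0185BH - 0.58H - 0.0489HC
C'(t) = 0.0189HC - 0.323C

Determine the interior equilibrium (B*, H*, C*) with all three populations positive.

From dC/dt = 0: 0.0189H* = 0.323, so H* = 17.1.
From dB/dt = 0: 0.979(1 - B*/1090) = 0.0392·17.1, giving B* = 1090·(1 - 0.684) = 344.
From dH/dt = 0: 0.0185·344 - 0.58 = 0.0489C*, so C* = 5.79/0.0489 = 118.

B* ≈ 344, H* ≈ 17.1, C* ≈ 118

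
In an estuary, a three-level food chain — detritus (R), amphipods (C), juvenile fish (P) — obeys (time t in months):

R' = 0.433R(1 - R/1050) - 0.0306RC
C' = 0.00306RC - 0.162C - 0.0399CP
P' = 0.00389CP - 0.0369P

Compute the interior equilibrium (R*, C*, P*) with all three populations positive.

From dP/dt = 0: 0.00389C* = 0.0369, so C* = 9.49.
From dR/dt = 0: 0.433(1 - R*/1050) = 0.0306·9.49, giving R* = 1050·(1 - 0.67) = 346.
From dC/dt = 0: 0.00306·346 - 0.162 = 0.0399P*, so P* = 0.897/0.0399 = 22.5.

R* ≈ 346, C* ≈ 9.49, P* ≈ 22.5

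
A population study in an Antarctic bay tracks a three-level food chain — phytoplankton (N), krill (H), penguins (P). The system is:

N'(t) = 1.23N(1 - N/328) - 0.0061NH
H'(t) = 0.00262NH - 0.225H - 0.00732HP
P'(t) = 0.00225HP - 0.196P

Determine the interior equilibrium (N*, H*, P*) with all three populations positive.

From dP/dt = 0: 0.00225H* = 0.196, so H* = 87.1.
From dN/dt = 0: 1.23(1 - N*/328) = 0.0061·87.1, giving N* = 328·(1 - 0.432) = 186.
From dH/dt = 0: 0.00262·186 - 0.225 = 0.00732P*, so P* = 0.263/0.00732 = 35.9.

N* ≈ 186, H* ≈ 87.1, P* ≈ 35.9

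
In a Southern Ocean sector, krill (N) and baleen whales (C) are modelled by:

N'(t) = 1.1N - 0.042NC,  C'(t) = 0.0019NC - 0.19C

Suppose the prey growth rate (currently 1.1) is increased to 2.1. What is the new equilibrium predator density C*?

C* ≈ 50

At the interior fixed point, setting dN/dt = 0 with N > 0 fixes C* = (prey growth rate)/(NC coefficient) — independent of the other coefficients.
With the change, C* = 2.1/0.042 = 50; it rises from 26.2.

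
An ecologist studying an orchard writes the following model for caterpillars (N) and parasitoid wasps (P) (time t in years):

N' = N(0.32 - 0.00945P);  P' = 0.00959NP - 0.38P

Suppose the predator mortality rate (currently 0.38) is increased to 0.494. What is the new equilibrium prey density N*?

N* ≈ 51.5

At the interior fixed point, setting dP/dt = 0 with P > 0 fixes N* = (predator death rate)/(NP coefficient) — independent of the other coefficients.
With the change, N* = 0.494/0.00959 = 51.5; it rises from 39.6.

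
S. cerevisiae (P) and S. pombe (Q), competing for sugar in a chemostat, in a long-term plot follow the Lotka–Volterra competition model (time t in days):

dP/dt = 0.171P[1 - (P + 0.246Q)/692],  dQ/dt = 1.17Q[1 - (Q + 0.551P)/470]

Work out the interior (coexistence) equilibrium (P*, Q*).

Setting both brackets to zero gives the nullclines P + 0.246Q = 692 and 0.551P + Q = 470.
Substituting Q = 470 - 0.551P into the first: P(1 - 0.246·0.551) = 692 - 0.246·470.
So P* = 576/0.864 = 667, and then Q* = 470 - 0.551·667 = 103.

P* ≈ 667, Q* ≈ 103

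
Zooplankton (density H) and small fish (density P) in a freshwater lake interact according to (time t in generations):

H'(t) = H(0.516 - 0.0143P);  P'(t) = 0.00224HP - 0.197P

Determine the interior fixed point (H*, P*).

H* ≈ 87.9, P* ≈ 36.1

Set dP/dt = 0 with P > 0: 0.00224H - 0.197 = 0, so H* = 0.197/0.00224 = 87.9.
Set dH/dt = 0 with H > 0: 0.516 - 0.0143P = 0, so P* = 0.516/0.0143 = 36.1.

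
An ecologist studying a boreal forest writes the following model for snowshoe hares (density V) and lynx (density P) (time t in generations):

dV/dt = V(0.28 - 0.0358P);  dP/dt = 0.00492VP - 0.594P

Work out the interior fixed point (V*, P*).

Set dP/dt = 0 with P > 0: 0.00492V - 0.594 = 0, so V* = 0.594/0.00492 = 121.
Set dV/dt = 0 with V > 0: 0.28 - 0.0358P = 0, so P* = 0.28/0.0358 = 7.82.

V* ≈ 121, P* ≈ 7.82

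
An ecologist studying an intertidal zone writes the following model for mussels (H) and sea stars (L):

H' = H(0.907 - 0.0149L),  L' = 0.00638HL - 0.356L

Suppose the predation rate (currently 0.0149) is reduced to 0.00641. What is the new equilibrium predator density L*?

At the interior fixed point, setting dH/dt = 0 with H > 0 fixes L* = (prey growth rate)/(HL coefficient) — independent of the other coefficients.
With the change, L* = 0.907/0.00641 = 141; it rises from 60.9.

L* ≈ 141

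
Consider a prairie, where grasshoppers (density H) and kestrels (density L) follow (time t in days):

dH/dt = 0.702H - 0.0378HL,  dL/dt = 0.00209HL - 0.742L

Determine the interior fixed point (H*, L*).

H* ≈ 355, L* ≈ 18.6

Set dL/dt = 0 with L > 0: 0.00209H - 0.742 = 0, so H* = 0.742/0.00209 = 355.
Set dH/dt = 0 with H > 0: 0.702 - 0.0378L = 0, so L* = 0.702/0.0378 = 18.6.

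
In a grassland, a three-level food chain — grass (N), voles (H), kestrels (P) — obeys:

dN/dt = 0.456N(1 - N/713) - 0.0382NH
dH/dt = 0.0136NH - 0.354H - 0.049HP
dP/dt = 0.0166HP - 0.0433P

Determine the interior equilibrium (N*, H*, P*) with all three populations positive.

N* ≈ 557, H* ≈ 2.61, P* ≈ 147

From dP/dt = 0: 0.0166H* = 0.0433, so H* = 2.61.
From dN/dt = 0: 0.456(1 - N*/713) = 0.0382·2.61, giving N* = 713·(1 - 0.219) = 557.
From dH/dt = 0: 0.0136·557 - 0.354 = 0.049P*, so P* = 7.22/0.049 = 147.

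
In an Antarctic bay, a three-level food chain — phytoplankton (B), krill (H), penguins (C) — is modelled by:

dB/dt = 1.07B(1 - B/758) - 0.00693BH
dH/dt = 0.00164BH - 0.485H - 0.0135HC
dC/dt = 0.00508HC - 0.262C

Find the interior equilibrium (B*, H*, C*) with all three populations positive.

From dC/dt = 0: 0.00508H* = 0.262, so H* = 51.6.
From dB/dt = 0: 1.07(1 - B*/758) = 0.00693·51.6, giving B* = 758·(1 - 0.334) = 505.
From dH/dt = 0: 0.00164·505 - 0.485 = 0.0135C*, so C* = 0.343/0.0135 = 25.4.

B* ≈ 505, H* ≈ 51.6, C* ≈ 25.4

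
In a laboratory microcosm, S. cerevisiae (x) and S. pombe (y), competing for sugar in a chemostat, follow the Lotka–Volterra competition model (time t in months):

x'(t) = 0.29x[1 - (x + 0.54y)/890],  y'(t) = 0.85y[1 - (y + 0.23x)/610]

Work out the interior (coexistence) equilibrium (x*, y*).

x* ≈ 640, y* ≈ 463

Setting both brackets to zero gives the nullclines x + 0.54y = 890 and 0.23x + y = 610.
Substituting y = 610 - 0.23x into the first: x(1 - 0.54·0.23) = 890 - 0.54·610.
So x* = 561/0.876 = 640, and then y* = 610 - 0.23·640 = 463.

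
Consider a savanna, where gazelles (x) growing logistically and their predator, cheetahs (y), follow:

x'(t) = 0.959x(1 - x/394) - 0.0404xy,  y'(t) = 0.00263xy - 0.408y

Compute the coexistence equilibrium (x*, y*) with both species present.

x* ≈ 155, y* ≈ 14.4

From dy/dt = 0 with y > 0: 0.00263x* = 0.408, so x* = 155.
Substitute into dx/dt = 0: 0.959(1 - 155/394) = 0.0404y*.
The bracket is 0.606, giving y* = 0.581/0.0404 = 14.4.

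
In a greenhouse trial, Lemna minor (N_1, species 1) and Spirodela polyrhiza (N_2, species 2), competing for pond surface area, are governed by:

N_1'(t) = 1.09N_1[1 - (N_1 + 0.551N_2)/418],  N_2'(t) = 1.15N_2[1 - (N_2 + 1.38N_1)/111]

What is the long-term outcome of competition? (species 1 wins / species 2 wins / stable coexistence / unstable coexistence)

Compare the nullcline intercepts: K1/α12 = 418/0.551 = 759 > K2 = 111; K2/α21 = 111/1.38 = 80.4 < K1 = 418.
Since the inequalities point opposite ways, species 1 can invade but species 2 cannot.

species 1 excludes species 2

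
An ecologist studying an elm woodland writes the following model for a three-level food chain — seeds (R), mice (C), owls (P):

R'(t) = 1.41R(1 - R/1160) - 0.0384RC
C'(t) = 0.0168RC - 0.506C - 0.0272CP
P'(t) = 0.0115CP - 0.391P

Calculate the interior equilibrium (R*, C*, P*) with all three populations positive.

From dP/dt = 0: 0.0115C* = 0.391, so C* = 34.
From dR/dt = 0: 1.41(1 - R*/1160) = 0.0384·34, giving R* = 1160·(1 - 0.926) = 85.9.
From dC/dt = 0: 0.0168·85.9 - 0.506 = 0.0272P*, so P* = 0.937/0.0272 = 34.4.

R* ≈ 85.9, C* ≈ 34, P* ≈ 34.4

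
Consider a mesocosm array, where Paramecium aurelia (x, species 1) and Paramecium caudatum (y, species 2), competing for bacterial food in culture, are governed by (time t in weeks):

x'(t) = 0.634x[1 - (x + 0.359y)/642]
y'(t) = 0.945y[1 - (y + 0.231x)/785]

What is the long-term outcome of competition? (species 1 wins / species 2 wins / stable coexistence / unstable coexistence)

stable coexistence

Compare the nullcline intercepts: K1/α12 = 642/0.359 = 1790 > K2 = 785; K2/α21 = 785/0.231 = 3400 > K1 = 642.
Since both inequalities hold, each species can invade when rare, so the interior equilibrium is stable.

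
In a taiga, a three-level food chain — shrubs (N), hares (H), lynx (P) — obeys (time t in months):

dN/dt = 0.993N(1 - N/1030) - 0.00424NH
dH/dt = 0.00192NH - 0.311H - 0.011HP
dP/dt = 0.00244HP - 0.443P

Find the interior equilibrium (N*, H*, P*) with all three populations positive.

N* ≈ 232, H* ≈ 182, P* ≈ 12.1

From dP/dt = 0: 0.00244H* = 0.443, so H* = 182.
From dN/dt = 0: 0.993(1 - N*/1030) = 0.00424·182, giving N* = 1030·(1 - 0.775) = 232.
From dH/dt = 0: 0.00192·232 - 0.311 = 0.011P*, so P* = 0.134/0.011 = 12.1.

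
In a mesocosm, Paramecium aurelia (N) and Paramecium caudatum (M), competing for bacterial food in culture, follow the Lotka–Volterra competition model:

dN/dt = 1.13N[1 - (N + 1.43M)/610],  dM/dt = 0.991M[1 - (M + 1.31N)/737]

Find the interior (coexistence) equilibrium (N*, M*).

Setting both brackets to zero gives the nullclines N + 1.43M = 610 and 1.31N + M = 737.
Substituting M = 737 - 1.31N into the first: N(1 - 1.43·1.31) = 610 - 1.43·737.
So N* = -444/-0.873 = 508, and then M* = 737 - 1.31·508 = 71.1.

N* ≈ 508, M* ≈ 71.1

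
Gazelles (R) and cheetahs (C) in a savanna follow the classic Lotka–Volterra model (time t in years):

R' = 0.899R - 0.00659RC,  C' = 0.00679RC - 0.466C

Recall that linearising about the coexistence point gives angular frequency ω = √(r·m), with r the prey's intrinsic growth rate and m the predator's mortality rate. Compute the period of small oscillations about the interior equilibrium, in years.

Here r = 0.899 and m = 0.466, so r·m = 0.419.
ω = √0.419 = 0.647 per year, hence T = 2π/ω ≈ 9.71 years.

T ≈ 9.71 years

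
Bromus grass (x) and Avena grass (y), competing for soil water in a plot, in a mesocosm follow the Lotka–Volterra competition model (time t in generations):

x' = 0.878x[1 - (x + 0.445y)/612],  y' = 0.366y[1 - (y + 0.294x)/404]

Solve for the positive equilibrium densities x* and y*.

Setting both brackets to zero gives the nullclines x + 0.445y = 612 and 0.294x + y = 404.
Substituting y = 404 - 0.294x into the first: x(1 - 0.445·0.294) = 612 - 0.445·404.
So x* = 432/0.869 = 497, and then y* = 404 - 0.294·497 = 258.

x* ≈ 497, y* ≈ 258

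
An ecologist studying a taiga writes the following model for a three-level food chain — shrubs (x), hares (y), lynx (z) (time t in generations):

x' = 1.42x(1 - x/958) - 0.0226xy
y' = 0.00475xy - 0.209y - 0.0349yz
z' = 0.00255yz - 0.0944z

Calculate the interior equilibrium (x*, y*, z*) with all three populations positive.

x* ≈ 394, y* ≈ 37, z* ≈ 47.6

From dz/dt = 0: 0.00255y* = 0.0944, so y* = 37.
From dx/dt = 0: 1.42(1 - x*/958) = 0.0226·37, giving x* = 958·(1 - 0.589) = 394.
From dy/dt = 0: 0.00475·394 - 0.209 = 0.0349z*, so z* = 1.66/0.0349 = 47.6.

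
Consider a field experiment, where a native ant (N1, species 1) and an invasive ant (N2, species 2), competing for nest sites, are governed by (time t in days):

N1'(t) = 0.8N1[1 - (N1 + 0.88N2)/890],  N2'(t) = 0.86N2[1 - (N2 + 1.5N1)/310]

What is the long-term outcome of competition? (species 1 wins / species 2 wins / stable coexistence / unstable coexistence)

species 1 excludes species 2

Compare the nullcline intercepts: K1/α12 = 890/0.88 = 1010 > K2 = 310; K2/α21 = 310/1.5 = 207 < K1 = 890.
Since the inequalities point opposite ways, species 1 can invade but species 2 cannot.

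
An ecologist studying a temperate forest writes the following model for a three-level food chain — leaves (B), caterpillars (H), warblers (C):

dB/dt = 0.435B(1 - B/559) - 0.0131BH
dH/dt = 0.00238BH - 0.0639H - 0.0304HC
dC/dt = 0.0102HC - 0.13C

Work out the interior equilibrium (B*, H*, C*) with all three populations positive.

B* ≈ 344, H* ≈ 12.7, C* ≈ 24.9

From dC/dt = 0: 0.0102H* = 0.13, so H* = 12.7.
From dB/dt = 0: 0.435(1 - B*/559) = 0.0131·12.7, giving B* = 559·(1 - 0.384) = 344.
From dH/dt = 0: 0.00238·344 - 0.0639 = 0.0304C*, so C* = 0.756/0.0304 = 24.9.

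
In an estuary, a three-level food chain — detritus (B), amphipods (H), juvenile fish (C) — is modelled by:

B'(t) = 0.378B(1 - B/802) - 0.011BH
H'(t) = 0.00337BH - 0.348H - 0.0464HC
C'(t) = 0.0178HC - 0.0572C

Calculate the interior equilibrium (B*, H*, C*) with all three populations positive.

B* ≈ 727, H* ≈ 3.21, C* ≈ 45.3

From dC/dt = 0: 0.0178H* = 0.0572, so H* = 3.21.
From dB/dt = 0: 0.378(1 - B*/802) = 0.011·3.21, giving B* = 802·(1 - 0.0935) = 727.
From dH/dt = 0: 0.00337·727 - 0.348 = 0.0464C*, so C* = 2.1/0.0464 = 45.3.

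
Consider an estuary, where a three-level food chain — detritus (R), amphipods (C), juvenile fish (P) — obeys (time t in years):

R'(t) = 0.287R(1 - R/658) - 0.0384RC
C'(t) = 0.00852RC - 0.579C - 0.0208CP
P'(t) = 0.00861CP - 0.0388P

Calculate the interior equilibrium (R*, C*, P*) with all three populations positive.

R* ≈ 261, C* ≈ 4.51, P* ≈ 79.2

From dP/dt = 0: 0.00861C* = 0.0388, so C* = 4.51.
From dR/dt = 0: 0.287(1 - R*/658) = 0.0384·4.51, giving R* = 658·(1 - 0.603) = 261.
From dC/dt = 0: 0.00852·261 - 0.579 = 0.0208P*, so P* = 1.65/0.0208 = 79.2.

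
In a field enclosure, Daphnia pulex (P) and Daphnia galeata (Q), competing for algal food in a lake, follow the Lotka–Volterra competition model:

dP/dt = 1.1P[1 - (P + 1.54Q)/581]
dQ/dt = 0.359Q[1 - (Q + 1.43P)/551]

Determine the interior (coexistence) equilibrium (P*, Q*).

P* ≈ 223, Q* ≈ 233

Setting both brackets to zero gives the nullclines P + 1.54Q = 581 and 1.43P + Q = 551.
Substituting Q = 551 - 1.43P into the first: P(1 - 1.54·1.43) = 581 - 1.54·551.
So P* = -268/-1.2 = 223, and then Q* = 551 - 1.43·223 = 233.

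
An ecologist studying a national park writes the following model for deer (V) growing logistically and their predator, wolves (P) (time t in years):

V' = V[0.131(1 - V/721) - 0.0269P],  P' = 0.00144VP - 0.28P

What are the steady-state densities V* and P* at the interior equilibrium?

From dP/dt = 0 with P > 0: 0.00144V* = 0.28, so V* = 194.
Substitute into dV/dt = 0: 0.131(1 - 194/721) = 0.0269P*.
The bracket is 0.73, giving P* = 0.0957/0.0269 = 3.56.

V* ≈ 194, P* ≈ 3.56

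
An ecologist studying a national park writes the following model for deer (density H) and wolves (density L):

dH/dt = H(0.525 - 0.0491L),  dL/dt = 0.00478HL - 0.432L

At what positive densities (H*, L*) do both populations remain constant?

H* ≈ 90.4, L* ≈ 10.7

Set dL/dt = 0 with L > 0: 0.00478H - 0.432 = 0, so H* = 0.432/0.00478 = 90.4.
Set dH/dt = 0 with H > 0: 0.525 - 0.0491L = 0, so L* = 0.525/0.0491 = 10.7.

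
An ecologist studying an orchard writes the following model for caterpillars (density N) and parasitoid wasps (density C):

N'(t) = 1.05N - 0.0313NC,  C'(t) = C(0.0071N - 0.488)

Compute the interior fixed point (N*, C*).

Set dC/dt = 0 with C > 0: 0.0071N - 0.488 = 0, so N* = 0.488/0.0071 = 68.7.
Set dN/dt = 0 with N > 0: 1.05 - 0.0313C = 0, so C* = 1.05/0.0313 = 33.5.

N* ≈ 68.7, C* ≈ 33.5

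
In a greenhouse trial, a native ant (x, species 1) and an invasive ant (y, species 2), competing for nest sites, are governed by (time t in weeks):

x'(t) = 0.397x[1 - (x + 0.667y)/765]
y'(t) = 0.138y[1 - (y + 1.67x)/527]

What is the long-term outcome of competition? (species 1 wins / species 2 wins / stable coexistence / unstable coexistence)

species 1 excludes species 2

Compare the nullcline intercepts: K1/α12 = 765/0.667 = 1150 > K2 = 527; K2/α21 = 527/1.67 = 316 < K1 = 765.
Since the inequalities point opposite ways, species 1 can invade but species 2 cannot.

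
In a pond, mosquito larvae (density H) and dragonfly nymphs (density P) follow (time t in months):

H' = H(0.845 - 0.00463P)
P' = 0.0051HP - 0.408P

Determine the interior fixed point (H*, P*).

H* ≈ 80, P* ≈ 183

Set dP/dt = 0 with P > 0: 0.0051H - 0.408 = 0, so H* = 0.408/0.0051 = 80.
Set dH/dt = 0 with H > 0: 0.845 - 0.00463P = 0, so P* = 0.845/0.00463 = 183.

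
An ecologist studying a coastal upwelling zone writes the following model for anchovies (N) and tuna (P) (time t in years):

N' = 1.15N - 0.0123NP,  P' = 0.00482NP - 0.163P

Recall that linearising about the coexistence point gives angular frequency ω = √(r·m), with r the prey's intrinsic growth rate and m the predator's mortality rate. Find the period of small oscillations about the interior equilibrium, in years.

T ≈ 14.5 years

Here r = 1.15 and m = 0.163, so r·m = 0.187.
ω = √0.187 = 0.433 per year, hence T = 2π/ω ≈ 14.5 years.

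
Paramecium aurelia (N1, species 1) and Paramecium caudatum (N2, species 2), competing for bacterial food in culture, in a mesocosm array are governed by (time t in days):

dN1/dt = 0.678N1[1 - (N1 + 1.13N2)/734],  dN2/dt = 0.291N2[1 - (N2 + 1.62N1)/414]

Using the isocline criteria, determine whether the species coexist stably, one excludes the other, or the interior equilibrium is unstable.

Compare the nullcline intercepts: K1/α12 = 734/1.13 = 650 > K2 = 414; K2/α21 = 414/1.62 = 256 < K1 = 734.
Since the inequalities point opposite ways, species 1 can invade but species 2 cannot.

species 1 excludes species 2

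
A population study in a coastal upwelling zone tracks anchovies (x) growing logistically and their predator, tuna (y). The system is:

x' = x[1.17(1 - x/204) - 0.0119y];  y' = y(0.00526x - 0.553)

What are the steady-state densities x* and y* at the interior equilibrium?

x* ≈ 105, y* ≈ 47.6

From dy/dt = 0 with y > 0: 0.00526x* = 0.553, so x* = 105.
Substitute into dx/dt = 0: 1.17(1 - 105/204) = 0.0119y*.
The bracket is 0.485, giving y* = 0.567/0.0119 = 47.6.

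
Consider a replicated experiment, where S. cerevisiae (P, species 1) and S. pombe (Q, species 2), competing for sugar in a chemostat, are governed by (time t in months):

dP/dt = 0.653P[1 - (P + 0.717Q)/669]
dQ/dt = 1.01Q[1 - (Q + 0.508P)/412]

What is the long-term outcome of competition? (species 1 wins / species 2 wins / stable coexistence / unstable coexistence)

stable coexistence

Compare the nullcline intercepts: K1/α12 = 669/0.717 = 933 > K2 = 412; K2/α21 = 412/0.508 = 811 > K1 = 669.
Since both inequalities hold, each species can invade when rare, so the interior equilibrium is stable.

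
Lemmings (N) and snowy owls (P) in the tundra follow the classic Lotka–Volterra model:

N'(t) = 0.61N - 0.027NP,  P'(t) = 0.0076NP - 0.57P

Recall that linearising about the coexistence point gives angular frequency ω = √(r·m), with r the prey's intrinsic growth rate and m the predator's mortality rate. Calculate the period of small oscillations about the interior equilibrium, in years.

Here r = 0.61 and m = 0.57, so r·m = 0.348.
ω = √0.348 = 0.59 per year, hence T = 2π/ω ≈ 10.7 years.

T ≈ 10.7 years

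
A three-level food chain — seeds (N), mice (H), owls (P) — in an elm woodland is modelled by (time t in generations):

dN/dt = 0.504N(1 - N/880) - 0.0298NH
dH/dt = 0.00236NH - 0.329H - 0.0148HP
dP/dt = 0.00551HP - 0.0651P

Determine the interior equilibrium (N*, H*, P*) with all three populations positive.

From dP/dt = 0: 0.00551H* = 0.0651, so H* = 11.8.
From dN/dt = 0: 0.504(1 - N*/880) = 0.0298·11.8, giving N* = 880·(1 - 0.699) = 265.
From dH/dt = 0: 0.00236·265 - 0.329 = 0.0148P*, so P* = 0.297/0.0148 = 20.1.

N* ≈ 265, H* ≈ 11.8, P* ≈ 20.1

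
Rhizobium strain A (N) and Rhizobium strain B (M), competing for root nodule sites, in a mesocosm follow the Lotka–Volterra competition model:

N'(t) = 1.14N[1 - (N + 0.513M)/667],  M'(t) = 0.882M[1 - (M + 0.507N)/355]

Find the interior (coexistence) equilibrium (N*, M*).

Setting both brackets to zero gives the nullclines N + 0.513M = 667 and 0.507N + M = 355.
Substituting M = 355 - 0.507N into the first: N(1 - 0.513·0.507) = 667 - 0.513·355.
So N* = 485/0.74 = 655, and then M* = 355 - 0.507·655 = 22.7.

N* ≈ 655, M* ≈ 22.7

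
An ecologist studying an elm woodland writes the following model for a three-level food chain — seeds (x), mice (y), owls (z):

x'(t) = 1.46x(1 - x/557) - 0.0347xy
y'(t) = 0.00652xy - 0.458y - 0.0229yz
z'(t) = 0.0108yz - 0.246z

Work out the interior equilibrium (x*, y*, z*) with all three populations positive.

From dz/dt = 0: 0.0108y* = 0.246, so y* = 22.8.
From dx/dt = 0: 1.46(1 - x*/557) = 0.0347·22.8, giving x* = 557·(1 - 0.541) = 255.
From dy/dt = 0: 0.00652·255 - 0.458 = 0.0229z*, so z* = 1.21/0.0229 = 52.7.

x* ≈ 255, y* ≈ 22.8, z* ≈ 52.7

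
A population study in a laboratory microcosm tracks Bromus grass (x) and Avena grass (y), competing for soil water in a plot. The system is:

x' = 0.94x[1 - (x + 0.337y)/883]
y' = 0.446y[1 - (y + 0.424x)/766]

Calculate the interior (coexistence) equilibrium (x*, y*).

Setting both brackets to zero gives the nullclines x + 0.337y = 883 and 0.424x + y = 766.
Substituting y = 766 - 0.424x into the first: x(1 - 0.337·0.424) = 883 - 0.337·766.
So x* = 625/0.857 = 729, and then y* = 766 - 0.424·729 = 457.

x* ≈ 729, y* ≈ 457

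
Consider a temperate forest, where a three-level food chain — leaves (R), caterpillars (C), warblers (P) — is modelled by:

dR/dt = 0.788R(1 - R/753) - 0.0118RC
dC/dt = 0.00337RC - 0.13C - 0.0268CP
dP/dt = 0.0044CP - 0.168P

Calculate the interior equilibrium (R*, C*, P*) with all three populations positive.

R* ≈ 322, C* ≈ 38.2, P* ≈ 35.7

From dP/dt = 0: 0.0044C* = 0.168, so C* = 38.2.
From dR/dt = 0: 0.788(1 - R*/753) = 0.0118·38.2, giving R* = 753·(1 - 0.572) = 322.
From dC/dt = 0: 0.00337·322 - 0.13 = 0.0268P*, so P* = 0.957/0.0268 = 35.7.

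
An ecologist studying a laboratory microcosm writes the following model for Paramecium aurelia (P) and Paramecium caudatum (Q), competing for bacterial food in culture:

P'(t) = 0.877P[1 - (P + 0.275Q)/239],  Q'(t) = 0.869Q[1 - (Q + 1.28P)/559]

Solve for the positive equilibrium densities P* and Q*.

Setting both brackets to zero gives the nullclines P + 0.275Q = 239 and 1.28P + Q = 559.
Substituting Q = 559 - 1.28P into the first: P(1 - 0.275·1.28) = 239 - 0.275·559.
So P* = 85.3/0.648 = 132, and then Q* = 559 - 1.28·132 = 391.

P* ≈ 132, Q* ≈ 391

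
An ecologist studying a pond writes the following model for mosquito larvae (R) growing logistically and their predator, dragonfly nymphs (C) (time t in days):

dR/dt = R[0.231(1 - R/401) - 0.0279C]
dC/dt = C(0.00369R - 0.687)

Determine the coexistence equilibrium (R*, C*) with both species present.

R* ≈ 186, C* ≈ 4.44

From dC/dt = 0 with C > 0: 0.00369R* = 0.687, so R* = 186.
Substitute into dR/dt = 0: 0.231(1 - 186/401) = 0.0279C*.
The bracket is 0.536, giving C* = 0.124/0.0279 = 4.44.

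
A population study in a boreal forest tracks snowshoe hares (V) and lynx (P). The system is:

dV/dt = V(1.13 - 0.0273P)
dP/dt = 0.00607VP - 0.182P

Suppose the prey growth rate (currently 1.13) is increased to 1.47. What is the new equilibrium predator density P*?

At the interior fixed point, setting dV/dt = 0 with V > 0 fixes P* = (prey growth rate)/(VP coefficient) — independent of the other coefficients.
With the change, P* = 1.47/0.0273 = 53.8; it rises from 41.4.

P* ≈ 53.8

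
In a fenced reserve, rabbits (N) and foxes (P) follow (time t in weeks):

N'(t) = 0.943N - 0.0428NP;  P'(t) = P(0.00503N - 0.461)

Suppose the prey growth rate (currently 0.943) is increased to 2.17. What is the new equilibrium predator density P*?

P* ≈ 50.7

At the interior fixed point, setting dN/dt = 0 with N > 0 fixes P* = (prey growth rate)/(NP coefficient) — independent of the other coefficients.
With the change, P* = 2.17/0.0428 = 50.7; it rises from 22.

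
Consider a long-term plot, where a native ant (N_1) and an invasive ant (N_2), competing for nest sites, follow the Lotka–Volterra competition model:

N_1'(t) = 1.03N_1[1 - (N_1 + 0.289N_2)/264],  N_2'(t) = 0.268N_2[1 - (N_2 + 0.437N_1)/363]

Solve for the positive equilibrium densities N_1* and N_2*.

Setting both brackets to zero gives the nullclines N_1 + 0.289N_2 = 264 and 0.437N_1 + N_2 = 363.
Substituting N_2 = 363 - 0.437N_1 into the first: N_1(1 - 0.289·0.437) = 264 - 0.289·363.
So N_1* = 159/0.874 = 182, and then N_2* = 363 - 0.437·182 = 283.

N_1* ≈ 182, N_2* ≈ 283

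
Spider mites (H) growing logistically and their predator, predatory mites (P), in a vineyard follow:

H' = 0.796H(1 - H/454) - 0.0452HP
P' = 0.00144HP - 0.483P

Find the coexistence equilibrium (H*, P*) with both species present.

From dP/dt = 0 with P > 0: 0.00144H* = 0.483, so H* = 335.
Substitute into dH/dt = 0: 0.796(1 - 335/454) = 0.0452P*.
The bracket is 0.261, giving P* = 0.208/0.0452 = 4.6.

H* ≈ 335, P* ≈ 4.6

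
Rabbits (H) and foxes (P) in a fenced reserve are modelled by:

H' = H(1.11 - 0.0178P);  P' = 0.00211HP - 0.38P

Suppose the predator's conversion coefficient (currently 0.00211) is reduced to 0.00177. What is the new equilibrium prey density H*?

H* ≈ 215

At the interior fixed point, setting dP/dt = 0 with P > 0 fixes H* = (predator death rate)/(HP coefficient) — independent of the other coefficients.
With the change, H* = 0.38/0.00177 = 215; it rises from 180.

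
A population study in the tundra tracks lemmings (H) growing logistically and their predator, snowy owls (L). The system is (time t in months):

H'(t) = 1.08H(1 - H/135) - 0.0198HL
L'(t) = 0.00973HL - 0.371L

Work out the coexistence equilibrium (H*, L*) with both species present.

From dL/dt = 0 with L > 0: 0.00973H* = 0.371, so H* = 38.1.
Substitute into dH/dt = 0: 1.08(1 - 38.1/135) = 0.0198L*.
The bracket is 0.718, giving L* = 0.775/0.0198 = 39.1.

H* ≈ 38.1, L* ≈ 39.1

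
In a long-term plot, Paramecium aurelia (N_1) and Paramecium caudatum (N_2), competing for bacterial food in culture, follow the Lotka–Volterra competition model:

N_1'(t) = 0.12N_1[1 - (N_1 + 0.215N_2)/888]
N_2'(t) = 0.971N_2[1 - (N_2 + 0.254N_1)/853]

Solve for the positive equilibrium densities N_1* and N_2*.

N_1* ≈ 745, N_2* ≈ 664

Setting both brackets to zero gives the nullclines N_1 + 0.215N_2 = 888 and 0.254N_1 + N_2 = 853.
Substituting N_2 = 853 - 0.254N_1 into the first: N_1(1 - 0.215·0.254) = 888 - 0.215·853.
So N_1* = 705/0.945 = 745, and then N_2* = 853 - 0.254·745 = 664.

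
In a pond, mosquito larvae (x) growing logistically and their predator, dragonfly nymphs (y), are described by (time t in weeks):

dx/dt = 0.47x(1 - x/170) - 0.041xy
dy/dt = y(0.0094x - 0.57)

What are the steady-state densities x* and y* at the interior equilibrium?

From dy/dt = 0 with y > 0: 0.0094x* = 0.57, so x* = 60.6.
Substitute into dx/dt = 0: 0.47(1 - 60.6/170) = 0.041y*.
The bracket is 0.643, giving y* = 0.302/0.041 = 7.37.

x* ≈ 60.6, y* ≈ 7.37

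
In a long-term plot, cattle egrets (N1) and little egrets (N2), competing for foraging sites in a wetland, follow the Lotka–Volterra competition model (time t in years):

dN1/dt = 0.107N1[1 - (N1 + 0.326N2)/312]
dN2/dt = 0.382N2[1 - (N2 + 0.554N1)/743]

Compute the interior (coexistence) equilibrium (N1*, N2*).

N1* ≈ 85.2, N2* ≈ 696

Setting both brackets to zero gives the nullclines N1 + 0.326N2 = 312 and 0.554N1 + N2 = 743.
Substituting N2 = 743 - 0.554N1 into the first: N1(1 - 0.326·0.554) = 312 - 0.326·743.
So N1* = 69.8/0.819 = 85.2, and then N2* = 743 - 0.554·85.2 = 696.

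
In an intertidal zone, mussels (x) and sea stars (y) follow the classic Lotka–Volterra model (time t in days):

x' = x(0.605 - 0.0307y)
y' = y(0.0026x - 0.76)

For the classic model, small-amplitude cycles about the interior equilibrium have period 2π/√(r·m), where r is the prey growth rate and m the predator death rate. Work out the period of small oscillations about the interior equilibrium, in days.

Here r = 0.605 and m = 0.76, so r·m = 0.46.
ω = √0.46 = 0.678 per day, hence T = 2π/ω ≈ 9.27 days.

T ≈ 9.27 days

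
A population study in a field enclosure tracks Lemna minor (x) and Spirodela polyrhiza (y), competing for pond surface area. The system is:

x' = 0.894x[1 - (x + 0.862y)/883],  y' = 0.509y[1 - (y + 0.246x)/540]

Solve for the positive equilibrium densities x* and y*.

Setting both brackets to zero gives the nullclines x + 0.862y = 883 and 0.246x + y = 540.
Substituting y = 540 - 0.246x into the first: x(1 - 0.862·0.246) = 883 - 0.862·540.
So x* = 418/0.788 = 530, and then y* = 540 - 0.246·530 = 410.

x* ≈ 530, y* ≈ 410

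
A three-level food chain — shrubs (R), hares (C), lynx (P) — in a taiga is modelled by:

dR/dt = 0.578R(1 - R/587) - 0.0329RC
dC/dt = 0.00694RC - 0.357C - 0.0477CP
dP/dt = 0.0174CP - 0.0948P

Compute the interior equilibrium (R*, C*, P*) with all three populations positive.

R* ≈ 405, C* ≈ 5.45, P* ≈ 51.4

From dP/dt = 0: 0.0174C* = 0.0948, so C* = 5.45.
From dR/dt = 0: 0.578(1 - R*/587) = 0.0329·5.45, giving R* = 587·(1 - 0.31) = 405.
From dC/dt = 0: 0.00694·405 - 0.357 = 0.0477P*, so P* = 2.45/0.0477 = 51.4.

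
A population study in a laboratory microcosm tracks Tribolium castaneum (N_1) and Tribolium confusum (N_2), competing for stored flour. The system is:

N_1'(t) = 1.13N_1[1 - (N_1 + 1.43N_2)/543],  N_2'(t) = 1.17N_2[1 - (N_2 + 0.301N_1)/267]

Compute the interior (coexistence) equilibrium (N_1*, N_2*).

Setting both brackets to zero gives the nullclines N_1 + 1.43N_2 = 543 and 0.301N_1 + N_2 = 267.
Substituting N_2 = 267 - 0.301N_1 into the first: N_1(1 - 1.43·0.301) = 543 - 1.43·267.
So N_1* = 161/0.57 = 283, and then N_2* = 267 - 0.301·283 = 182.

N_1* ≈ 283, N_2* ≈ 182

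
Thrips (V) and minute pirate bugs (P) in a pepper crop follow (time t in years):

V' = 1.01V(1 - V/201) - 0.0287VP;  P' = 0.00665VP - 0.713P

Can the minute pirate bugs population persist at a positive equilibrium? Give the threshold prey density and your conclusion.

Threshold V = 107; K > 107, so yes, the predator persists.

The predator equation gives dP/dt > 0 only when V > 0.713/0.00665 = 107.
Without the predator, V → K = 201. Since 201 > 107, the predator can invade and persist.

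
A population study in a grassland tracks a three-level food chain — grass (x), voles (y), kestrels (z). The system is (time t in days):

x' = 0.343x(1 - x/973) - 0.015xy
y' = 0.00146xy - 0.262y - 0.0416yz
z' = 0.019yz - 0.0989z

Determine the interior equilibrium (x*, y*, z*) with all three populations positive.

x* ≈ 752, y* ≈ 5.21, z* ≈ 20.1

From dz/dt = 0: 0.019y* = 0.0989, so y* = 5.21.
From dx/dt = 0: 0.343(1 - x*/973) = 0.015·5.21, giving x* = 973·(1 - 0.228) = 752.
From dy/dt = 0: 0.00146·752 - 0.262 = 0.0416z*, so z* = 0.835/0.0416 = 20.1.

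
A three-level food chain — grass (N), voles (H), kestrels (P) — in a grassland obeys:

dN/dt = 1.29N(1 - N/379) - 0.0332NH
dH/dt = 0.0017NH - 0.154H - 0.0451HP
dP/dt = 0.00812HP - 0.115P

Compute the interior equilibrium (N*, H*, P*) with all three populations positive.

From dP/dt = 0: 0.00812H* = 0.115, so H* = 14.2.
From dN/dt = 0: 1.29(1 - N*/379) = 0.0332·14.2, giving N* = 379·(1 - 0.364) = 241.
From dH/dt = 0: 0.0017·241 - 0.154 = 0.0451P*, so P* = 0.255/0.0451 = 5.66.

N* ≈ 241, H* ≈ 14.2, P* ≈ 5.66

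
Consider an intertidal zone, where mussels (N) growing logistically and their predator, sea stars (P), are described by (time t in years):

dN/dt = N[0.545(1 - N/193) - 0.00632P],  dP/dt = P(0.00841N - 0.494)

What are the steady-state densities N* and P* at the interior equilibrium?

N* ≈ 58.7, P* ≈ 60

From dP/dt = 0 with P > 0: 0.00841N* = 0.494, so N* = 58.7.
Substitute into dN/dt = 0: 0.545(1 - 58.7/193) = 0.00632P*.
The bracket is 0.696, giving P* = 0.379/0.00632 = 60.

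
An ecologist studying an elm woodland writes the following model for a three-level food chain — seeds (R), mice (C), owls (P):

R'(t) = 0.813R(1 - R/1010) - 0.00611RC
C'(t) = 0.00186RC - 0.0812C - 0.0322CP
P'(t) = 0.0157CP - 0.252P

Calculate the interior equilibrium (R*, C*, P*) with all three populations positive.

R* ≈ 888, C* ≈ 16.1, P* ≈ 48.8

From dP/dt = 0: 0.0157C* = 0.252, so C* = 16.1.
From dR/dt = 0: 0.813(1 - R*/1010) = 0.00611·16.1, giving R* = 1010·(1 - 0.121) = 888.
From dC/dt = 0: 0.00186·888 - 0.0812 = 0.0322P*, so P* = 1.57/0.0322 = 48.8.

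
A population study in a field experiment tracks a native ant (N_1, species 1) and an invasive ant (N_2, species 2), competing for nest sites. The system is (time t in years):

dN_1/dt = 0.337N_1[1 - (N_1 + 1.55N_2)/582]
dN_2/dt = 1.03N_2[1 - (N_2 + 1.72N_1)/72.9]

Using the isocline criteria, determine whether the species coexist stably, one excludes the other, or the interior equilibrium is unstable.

Compare the nullcline intercepts: K1/α12 = 582/1.55 = 375 > K2 = 72.9; K2/α21 = 72.9/1.72 = 42.4 < K1 = 582.
Since the inequalities point opposite ways, species 1 can invade but species 2 cannot.

species 1 excludes species 2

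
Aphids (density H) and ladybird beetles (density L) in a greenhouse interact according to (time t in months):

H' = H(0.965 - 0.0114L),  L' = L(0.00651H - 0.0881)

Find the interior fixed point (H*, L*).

H* ≈ 13.5, L* ≈ 84.6

Set dL/dt = 0 with L > 0: 0.00651H - 0.0881 = 0, so H* = 0.0881/0.00651 = 13.5.
Set dH/dt = 0 with H > 0: 0.965 - 0.0114L = 0, so L* = 0.965/0.0114 = 84.6.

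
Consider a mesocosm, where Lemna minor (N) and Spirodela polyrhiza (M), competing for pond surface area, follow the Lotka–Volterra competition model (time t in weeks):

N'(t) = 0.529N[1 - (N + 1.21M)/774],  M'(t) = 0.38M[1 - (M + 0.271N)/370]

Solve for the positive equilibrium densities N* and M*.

N* ≈ 486, M* ≈ 238

Setting both brackets to zero gives the nullclines N + 1.21M = 774 and 0.271N + M = 370.
Substituting M = 370 - 0.271N into the first: N(1 - 1.21·0.271) = 774 - 1.21·370.
So N* = 326/0.672 = 486, and then M* = 370 - 0.271·486 = 238.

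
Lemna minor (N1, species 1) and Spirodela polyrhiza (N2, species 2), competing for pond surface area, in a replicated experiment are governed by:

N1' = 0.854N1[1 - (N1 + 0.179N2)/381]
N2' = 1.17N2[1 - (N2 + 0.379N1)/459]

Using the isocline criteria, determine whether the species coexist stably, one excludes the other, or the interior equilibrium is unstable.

stable coexistence

Compare the nullcline intercepts: K1/α12 = 381/0.179 = 2130 > K2 = 459; K2/α21 = 459/0.379 = 1210 > K1 = 381.
Since both inequalities hold, each species can invade when rare, so the interior equilibrium is stable.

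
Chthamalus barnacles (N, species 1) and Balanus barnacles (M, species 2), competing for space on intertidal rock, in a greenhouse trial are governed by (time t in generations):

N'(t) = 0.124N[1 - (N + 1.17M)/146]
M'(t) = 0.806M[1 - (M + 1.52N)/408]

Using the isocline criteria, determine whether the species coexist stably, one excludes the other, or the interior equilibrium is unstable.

Compare the nullcline intercepts: K1/α12 = 146/1.17 = 125 < K2 = 408; K2/α21 = 408/1.52 = 268 > K1 = 146.
Since the inequalities point opposite ways, species 2 can invade but species 1 cannot.

species 2 excludes species 1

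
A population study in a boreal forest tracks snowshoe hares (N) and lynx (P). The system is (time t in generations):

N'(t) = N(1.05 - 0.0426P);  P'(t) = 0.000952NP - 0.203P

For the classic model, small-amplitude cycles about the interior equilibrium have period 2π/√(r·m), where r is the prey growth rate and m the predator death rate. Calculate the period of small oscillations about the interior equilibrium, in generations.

Here r = 1.05 and m = 0.203, so r·m = 0.213.
ω = √0.213 = 0.462 per generation, hence T = 2π/ω ≈ 13.6 generations.

T ≈ 13.6 generations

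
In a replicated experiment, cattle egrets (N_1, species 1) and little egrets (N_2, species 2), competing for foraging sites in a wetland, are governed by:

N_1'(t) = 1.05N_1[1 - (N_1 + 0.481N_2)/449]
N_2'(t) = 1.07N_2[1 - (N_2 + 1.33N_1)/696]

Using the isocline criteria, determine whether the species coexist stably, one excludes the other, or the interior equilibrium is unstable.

stable coexistence

Compare the nullcline intercepts: K1/α12 = 449/0.481 = 933 > K2 = 696; K2/α21 = 696/1.33 = 523 > K1 = 449.
Since both inequalities hold, each species can invade when rare, so the interior equilibrium is stable.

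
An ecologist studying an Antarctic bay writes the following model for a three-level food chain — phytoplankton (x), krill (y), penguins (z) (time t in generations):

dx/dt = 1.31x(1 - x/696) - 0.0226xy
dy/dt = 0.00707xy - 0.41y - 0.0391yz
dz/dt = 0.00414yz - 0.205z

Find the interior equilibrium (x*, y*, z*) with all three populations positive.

From dz/dt = 0: 0.00414y* = 0.205, so y* = 49.5.
From dx/dt = 0: 1.31(1 - x*/696) = 0.0226·49.5, giving x* = 696·(1 - 0.854) = 101.
From dy/dt = 0: 0.00707·101 - 0.41 = 0.0391z*, so z* = 0.307/0.0391 = 7.86.

x* ≈ 101, y* ≈ 49.5, z* ≈ 7.86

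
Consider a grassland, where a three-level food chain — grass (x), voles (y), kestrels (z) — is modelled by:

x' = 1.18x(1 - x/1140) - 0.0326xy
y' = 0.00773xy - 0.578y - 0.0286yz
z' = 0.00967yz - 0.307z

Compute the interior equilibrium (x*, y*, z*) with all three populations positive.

From dz/dt = 0: 0.00967y* = 0.307, so y* = 31.7.
From dx/dt = 0: 1.18(1 - x*/1140) = 0.0326·31.7, giving x* = 1140·(1 - 0.877) = 140.
From dy/dt = 0: 0.00773·140 - 0.578 = 0.0286z*, so z* = 0.505/0.0286 = 17.7.

x* ≈ 140, y* ≈ 31.7, z* ≈ 17.7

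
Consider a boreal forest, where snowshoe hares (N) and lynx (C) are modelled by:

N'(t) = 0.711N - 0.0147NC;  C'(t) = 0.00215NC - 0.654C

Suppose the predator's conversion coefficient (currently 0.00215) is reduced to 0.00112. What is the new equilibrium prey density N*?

At the interior fixed point, setting dC/dt = 0 with C > 0 fixes N* = (predator death rate)/(NC coefficient) — independent of the other coefficients.
With the change, N* = 0.654/0.00112 = 584; it rises from 304.

N* ≈ 584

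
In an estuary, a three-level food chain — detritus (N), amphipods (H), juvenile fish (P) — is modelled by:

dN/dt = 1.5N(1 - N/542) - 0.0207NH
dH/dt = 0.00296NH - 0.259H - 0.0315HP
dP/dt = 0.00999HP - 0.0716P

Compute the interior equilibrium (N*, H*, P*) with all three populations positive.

From dP/dt = 0: 0.00999H* = 0.0716, so H* = 7.17.
From dN/dt = 0: 1.5(1 - N*/542) = 0.0207·7.17, giving N* = 542·(1 - 0.0989) = 488.
From dH/dt = 0: 0.00296·488 - 0.259 = 0.0315P*, so P* = 1.19/0.0315 = 37.7.

N* ≈ 488, H* ≈ 7.17, P* ≈ 37.7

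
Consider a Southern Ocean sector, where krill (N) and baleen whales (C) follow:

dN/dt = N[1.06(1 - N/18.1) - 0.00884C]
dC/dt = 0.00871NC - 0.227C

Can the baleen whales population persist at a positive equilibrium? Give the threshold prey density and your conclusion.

Threshold N = 26.1; K < 26.1, so no, the predator goes extinct.

The predator equation gives dC/dt > 0 only when N > 0.227/0.00871 = 26.1.
Without the predator, N → K = 18.1. Since 18.1 < 26.1, the predator cannot invade.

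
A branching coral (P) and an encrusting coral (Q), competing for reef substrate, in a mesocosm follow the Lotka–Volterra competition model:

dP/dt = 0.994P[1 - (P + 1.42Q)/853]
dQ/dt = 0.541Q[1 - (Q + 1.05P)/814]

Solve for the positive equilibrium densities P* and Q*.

P* ≈ 617, Q* ≈ 166

Setting both brackets to zero gives the nullclines P + 1.42Q = 853 and 1.05P + Q = 814.
Substituting Q = 814 - 1.05P into the first: P(1 - 1.42·1.05) = 853 - 1.42·814.
So P* = -303/-0.491 = 617, and then Q* = 814 - 1.05·617 = 166.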